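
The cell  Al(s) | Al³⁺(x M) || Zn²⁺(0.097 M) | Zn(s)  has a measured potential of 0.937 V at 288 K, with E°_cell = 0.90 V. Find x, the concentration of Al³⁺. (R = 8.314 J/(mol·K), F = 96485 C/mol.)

From the Nernst equation, ln Q = nF(E° − E)/RT = 6×96485×(0.90 − 0.937)/(8.314×288) = -8.946, so Q = 1.3 × 10^-4.
With Q = [Al³⁺]^2/[Zn²⁺]^3 and the known concentrations, [Al³⁺]^2 in the numerator gives [Al³⁺] = 3.4 × 10^-4 M.

3.4 × 10^-4 M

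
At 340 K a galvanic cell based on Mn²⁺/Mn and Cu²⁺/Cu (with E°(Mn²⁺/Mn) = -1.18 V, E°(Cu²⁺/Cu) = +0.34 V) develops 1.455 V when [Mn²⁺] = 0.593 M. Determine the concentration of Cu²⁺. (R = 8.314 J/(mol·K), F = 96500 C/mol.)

0.007 M

From the Nernst equation, ln Q = nF(E° − E)/RT = 2×96500×(1.52 − 1.455)/(8.314×340) = 4.438, so Q = 84.6.
With Q = [Mn²⁺]/[Cu²⁺] and the known concentrations, [Cu²⁺] in the denominator gives [Cu²⁺] = 0.007 M.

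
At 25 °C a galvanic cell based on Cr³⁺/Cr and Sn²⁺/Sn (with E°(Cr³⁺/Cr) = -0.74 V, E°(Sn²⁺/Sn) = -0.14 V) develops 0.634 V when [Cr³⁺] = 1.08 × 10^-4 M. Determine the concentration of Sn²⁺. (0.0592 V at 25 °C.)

From the Nernst equation, log Q = n(E° − E)/0.0592 = 6(0.60 − 0.634)/0.0592 = -3.446, so Q = 3.58 × 10^-4.
With Q = [Cr³⁺]^2/[Sn²⁺]^3 and the known concentrations, [Sn²⁺]^3 in the denominator gives [Sn²⁺] = 0.032 M.

0.032 M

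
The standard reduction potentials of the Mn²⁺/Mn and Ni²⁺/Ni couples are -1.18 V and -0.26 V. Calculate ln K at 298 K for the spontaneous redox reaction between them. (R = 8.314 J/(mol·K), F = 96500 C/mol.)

ln K = 71.7

E°_cell = -0.26 − (-1.18) = 0.92 V, with n = 2 electrons transferred.
At equilibrium E = 0, so the Nernst equation gives ln K = nFE°/RT = (2)(96500)(0.92)/((8.314)(298)) = 71.67.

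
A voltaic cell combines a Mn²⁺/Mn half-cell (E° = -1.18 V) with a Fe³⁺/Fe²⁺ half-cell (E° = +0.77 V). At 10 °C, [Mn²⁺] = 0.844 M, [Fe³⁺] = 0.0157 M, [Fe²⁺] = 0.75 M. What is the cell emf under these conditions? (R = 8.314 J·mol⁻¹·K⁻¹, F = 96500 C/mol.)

1.86 V

The Fe³⁺/Fe²⁺ couple has the higher reduction potential and acts as the cathode, so E°_cell = +0.77 − (-1.18) = 1.95 V.
Balancing electrons gives n = 2; the reaction quotient is Q = [Mn²⁺]·[Fe²⁺]^2/[Fe³⁺]^2 = 1930.
E = E° − (RT/nF) ln Q = 1.95 − (8.314×283)/(2×96500) × (7.563) = 1.950 − 0.092 = 1.858 V.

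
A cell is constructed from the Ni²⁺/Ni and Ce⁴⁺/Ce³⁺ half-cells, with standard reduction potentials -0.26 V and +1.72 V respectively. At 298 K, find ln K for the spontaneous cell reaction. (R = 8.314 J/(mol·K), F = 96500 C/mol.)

ln K = 154.2

E°_cell = +1.72 − (-0.26) = 1.98 V, with n = 2 electrons transferred.
At equilibrium E = 0, so the Nernst equation gives ln K = nFE°/RT = (2)(96500)(1.98)/((8.314)(298)) = 154.24.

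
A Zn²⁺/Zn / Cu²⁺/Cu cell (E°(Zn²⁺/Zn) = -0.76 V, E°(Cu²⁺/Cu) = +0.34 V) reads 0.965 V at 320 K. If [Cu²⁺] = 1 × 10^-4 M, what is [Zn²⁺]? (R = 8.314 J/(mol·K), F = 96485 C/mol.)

1.8 M

From the Nernst equation, ln Q = nF(E° − E)/RT = 2×96485×(1.10 − 0.965)/(8.314×320) = 9.792, so Q = 1.79 × 10^4.
With Q = [Zn²⁺]/[Cu²⁺] and the known concentrations, [Zn²⁺] in the numerator gives [Zn²⁺] = 1.8 M.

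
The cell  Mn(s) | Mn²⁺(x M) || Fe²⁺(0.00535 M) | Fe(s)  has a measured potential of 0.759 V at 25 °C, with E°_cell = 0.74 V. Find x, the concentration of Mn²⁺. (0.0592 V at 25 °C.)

From the Nernst equation, log Q = n(E° − E)/0.0592 = 2(0.74 − 0.759)/0.0592 = -0.642, so Q = 0.228.
With Q = [Mn²⁺]/[Fe²⁺] and the known concentrations, [Mn²⁺] in the numerator gives [Mn²⁺] = 0.0012 M.

0.0012 M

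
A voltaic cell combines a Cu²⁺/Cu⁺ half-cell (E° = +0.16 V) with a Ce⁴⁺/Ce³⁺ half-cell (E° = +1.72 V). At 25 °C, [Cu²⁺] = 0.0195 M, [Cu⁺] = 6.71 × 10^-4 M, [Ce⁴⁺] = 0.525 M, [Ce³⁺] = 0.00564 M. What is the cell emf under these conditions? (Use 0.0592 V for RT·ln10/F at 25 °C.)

1.59 V

The Ce⁴⁺/Ce³⁺ couple has the higher reduction potential and acts as the cathode, so E°_cell = +1.72 − (+0.16) = 1.56 V.
Balancing electrons gives n = 1; the reaction quotient is Q = [Cu²⁺]·[Ce³⁺]/([Cu⁺]·[Ce⁴⁺]) = 0.312.
At 25 °C, E = E° − (0.0592/n) log Q = 1.56 − (0.0592/1)(-0.506) = 1.560 + 0.030 = 1.590 V.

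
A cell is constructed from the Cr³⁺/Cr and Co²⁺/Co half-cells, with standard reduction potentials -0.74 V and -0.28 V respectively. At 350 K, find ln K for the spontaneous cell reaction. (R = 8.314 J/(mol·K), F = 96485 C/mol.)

ln K = 91.5

E°_cell = -0.28 − (-0.74) = 0.46 V, with n = 6 electrons transferred.
At equilibrium E = 0, so the Nernst equation gives ln K = nFE°/RT = (6)(96485)(0.46)/((8.314)(350)) = 91.51.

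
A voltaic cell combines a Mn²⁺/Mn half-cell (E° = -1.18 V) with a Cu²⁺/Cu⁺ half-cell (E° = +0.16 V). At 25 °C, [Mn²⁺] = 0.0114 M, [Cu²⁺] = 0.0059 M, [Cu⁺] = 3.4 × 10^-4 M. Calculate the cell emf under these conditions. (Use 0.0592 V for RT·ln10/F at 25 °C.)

1.47 V

The Cu²⁺/Cu⁺ couple has the higher reduction potential and acts as the cathode, so E°_cell = +0.16 − (-1.18) = 1.34 V.
Balancing electrons gives n = 2; the reaction quotient is Q = [Mn²⁺]·[Cu⁺]^2/[Cu²⁺]^2 = 3.79 × 10^-5.
At 25 °C, E = E° − (0.0592/n) log Q = 1.34 − (0.0592/2)(-4.422) = 1.340 + 0.131 = 1.471 V.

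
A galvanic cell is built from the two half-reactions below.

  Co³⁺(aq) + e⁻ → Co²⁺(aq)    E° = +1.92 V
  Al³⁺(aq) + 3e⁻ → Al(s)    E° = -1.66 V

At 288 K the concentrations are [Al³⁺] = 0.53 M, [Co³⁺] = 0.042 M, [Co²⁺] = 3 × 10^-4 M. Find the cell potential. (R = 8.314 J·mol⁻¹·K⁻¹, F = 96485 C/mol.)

The Co³⁺/Co²⁺ couple has the higher reduction potential and acts as the cathode, so E°_cell = +1.92 − (-1.66) = 3.58 V.
Balancing electrons gives n = 3; the reaction quotient is Q = [Al³⁺]·[Co²⁺]^3/[Co³⁺]^3 = 1.93 × 10^-7.
E = E° − (RT/nF) ln Q = 3.58 − (8.314×288)/(3×96485) × (-15.460) = 3.580 + 0.128 = 3.708 V.

3.71 V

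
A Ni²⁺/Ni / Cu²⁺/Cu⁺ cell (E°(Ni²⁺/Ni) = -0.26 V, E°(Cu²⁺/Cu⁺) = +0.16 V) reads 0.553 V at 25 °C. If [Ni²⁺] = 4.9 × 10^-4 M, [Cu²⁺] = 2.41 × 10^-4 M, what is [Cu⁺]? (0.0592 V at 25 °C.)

6.2 × 10^-5 M

From the Nernst equation, log Q = n(E° − E)/0.0592 = 2(0.42 − 0.553)/0.0592 = -4.493, so Q = 3.21 × 10^-5.
With Q = [Ni²⁺]·[Cu⁺]^2/[Cu²⁺]^2 and the known concentrations, [Cu⁺]^2 in the numerator gives [Cu⁺] = 6.2 × 10^-5 M.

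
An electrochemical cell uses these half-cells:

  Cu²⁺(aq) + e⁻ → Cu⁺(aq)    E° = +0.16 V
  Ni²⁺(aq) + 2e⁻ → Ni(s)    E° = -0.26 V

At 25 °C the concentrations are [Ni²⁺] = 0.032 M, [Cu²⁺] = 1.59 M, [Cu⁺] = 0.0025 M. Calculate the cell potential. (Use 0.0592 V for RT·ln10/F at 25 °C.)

The Cu²⁺/Cu⁺ couple has the higher reduction potential and acts as the cathode, so E°_cell = +0.16 − (-0.26) = 0.42 V.
Balancing electrons gives n = 2; the reaction quotient is Q = [Ni²⁺]·[Cu⁺]^2/[Cu²⁺]^2 = 7.91 × 10^-8.
At 25 °C, E = E° − (0.0592/n) log Q = 0.42 − (0.0592/2)(-7.102) = 0.420 + 0.210 = 0.630 V.

0.630 V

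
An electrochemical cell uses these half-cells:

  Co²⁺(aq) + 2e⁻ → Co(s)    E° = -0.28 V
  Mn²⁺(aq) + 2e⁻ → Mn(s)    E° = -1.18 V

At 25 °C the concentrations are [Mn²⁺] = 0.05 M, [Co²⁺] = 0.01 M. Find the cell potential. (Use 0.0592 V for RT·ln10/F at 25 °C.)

0.879 V

The Co²⁺/Co couple has the higher reduction potential and acts as the cathode, so E°_cell = -0.28 − (-1.18) = 0.90 V.
Balancing electrons gives n = 2; the reaction quotient is Q = [Mn²⁺]/[Co²⁺] = 5.00.
At 25 °C, E = E° − (0.0592/n) log Q = 0.90 − (0.0592/2)(0.699) = 0.900 − 0.021 = 0.879 V.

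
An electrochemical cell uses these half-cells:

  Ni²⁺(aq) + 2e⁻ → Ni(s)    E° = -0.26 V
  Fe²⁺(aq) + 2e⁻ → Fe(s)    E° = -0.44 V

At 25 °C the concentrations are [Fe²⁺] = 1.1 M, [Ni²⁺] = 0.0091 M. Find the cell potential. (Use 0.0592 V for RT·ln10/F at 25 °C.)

0.118 V

The Ni²⁺/Ni couple has the higher reduction potential and acts as the cathode, so E°_cell = -0.26 − (-0.44) = 0.18 V.
Balancing electrons gives n = 2; the reaction quotient is Q = [Fe²⁺]/[Ni²⁺] = 121.
At 25 °C, E = E° − (0.0592/n) log Q = 0.18 − (0.0592/2)(2.082) = 0.180 − 0.062 = 0.118 V.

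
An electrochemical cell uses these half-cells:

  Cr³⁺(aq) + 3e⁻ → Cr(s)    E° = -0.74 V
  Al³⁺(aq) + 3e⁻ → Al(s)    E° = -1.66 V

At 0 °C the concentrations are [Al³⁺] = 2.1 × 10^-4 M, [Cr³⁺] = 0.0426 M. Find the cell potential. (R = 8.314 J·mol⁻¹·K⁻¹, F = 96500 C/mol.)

0.962 V

The Cr³⁺/Cr couple has the higher reduction potential and acts as the cathode, so E°_cell = -0.74 − (-1.66) = 0.92 V.
Balancing electrons gives n = 3; the reaction quotient is Q = [Al³⁺]/[Cr³⁺] = 0.00493.
E = E° − (RT/nF) ln Q = 0.92 − (8.314×273)/(3×96500) × (-5.313) = 0.920 + 0.042 = 0.962 V.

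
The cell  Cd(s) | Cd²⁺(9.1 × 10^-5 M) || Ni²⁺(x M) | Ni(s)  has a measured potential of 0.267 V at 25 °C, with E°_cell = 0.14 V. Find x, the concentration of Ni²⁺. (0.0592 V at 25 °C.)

From the Nernst equation, log Q = n(E° − E)/0.0592 = 2(0.14 − 0.267)/0.0592 = -4.291, so Q = 5.12 × 10^-5.
With Q = [Cd²⁺]/[Ni²⁺] and the known concentrations, [Ni²⁺] in the denominator gives [Ni²⁺] = 1.8 M.

1.8 M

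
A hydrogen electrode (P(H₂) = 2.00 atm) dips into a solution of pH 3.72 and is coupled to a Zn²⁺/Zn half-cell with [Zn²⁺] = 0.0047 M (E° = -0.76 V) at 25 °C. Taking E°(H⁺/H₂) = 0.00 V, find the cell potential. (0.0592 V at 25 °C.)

0.60 V

The hydrogen couple is the cathode, so E°_cell = 0.76 V; n = 2.
[H⁺] = 10^(−3.72) = 1.9 × 10^-4 M, and Q = [Zn²⁺]·P(H₂) / [H⁺]^2 = 2.59 × 10^5.
E = E° − (0.0592/2) log Q = 0.76 − (0.0592/2)(5.413) = 0.600 V.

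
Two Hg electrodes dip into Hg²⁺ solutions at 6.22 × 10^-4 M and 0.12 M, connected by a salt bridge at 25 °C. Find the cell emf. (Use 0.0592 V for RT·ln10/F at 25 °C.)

0.068 V

Both half-cells are Hg²⁺/Hg, so E°_cell = 0. The concentrated side is the cathode; the cell reaction moves Hg²⁺ from high to low concentration with n = 2.
Q = [Hg²⁺]_dilute/[Hg²⁺]_conc = 6.22 × 10^-4/0.12 = 0.00518.
E = 0 − (0.0592/2) log Q = −(0.0592/2)(-2.285) = 0.0676 V.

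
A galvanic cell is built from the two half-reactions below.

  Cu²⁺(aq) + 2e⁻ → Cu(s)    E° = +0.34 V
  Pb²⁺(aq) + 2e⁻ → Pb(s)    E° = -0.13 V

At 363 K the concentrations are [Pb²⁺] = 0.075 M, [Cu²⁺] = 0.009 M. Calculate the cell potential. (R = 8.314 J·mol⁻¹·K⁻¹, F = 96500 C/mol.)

The Cu²⁺/Cu couple has the higher reduction potential and acts as the cathode, so E°_cell = +0.34 − (-0.13) = 0.47 V.
Balancing electrons gives n = 2; the reaction quotient is Q = [Pb²⁺]/[Cu²⁺] = 8.33.
E = E° − (RT/nF) ln Q = 0.47 − (8.314×363)/(2×96500) × (2.120) = 0.470 − 0.033 = 0.437 V.

0.437 V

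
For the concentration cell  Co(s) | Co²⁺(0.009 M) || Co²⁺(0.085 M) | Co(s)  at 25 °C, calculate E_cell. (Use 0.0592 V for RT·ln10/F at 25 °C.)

Both half-cells are Co²⁺/Co, so E°_cell = 0. The concentrated side is the cathode; the cell reaction moves Co²⁺ from high to low concentration with n = 2.
Q = [Co²⁺]_dilute/[Co²⁺]_conc = 0.009/0.085 = 0.106.
E = 0 − (0.0592/2) log Q = −(0.0592/2)(-0.975) = 0.0289 V.

0.029 V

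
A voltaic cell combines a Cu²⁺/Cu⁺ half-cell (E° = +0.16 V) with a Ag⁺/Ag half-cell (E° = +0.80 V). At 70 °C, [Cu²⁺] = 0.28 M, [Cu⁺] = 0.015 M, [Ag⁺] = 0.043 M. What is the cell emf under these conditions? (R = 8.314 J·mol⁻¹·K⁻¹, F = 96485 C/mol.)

The Ag⁺/Ag couple has the higher reduction potential and acts as the cathode, so E°_cell = +0.80 − (+0.16) = 0.64 V.
Balancing electrons gives n = 1; the reaction quotient is Q = [Cu²⁺]/([Cu⁺]·[Ag⁺]) = 434.
E = E° − (RT/nF) ln Q = 0.64 − (8.314×343)/(1×96485) × (6.073) = 0.640 − 0.179 = 0.461 V.

0.461 V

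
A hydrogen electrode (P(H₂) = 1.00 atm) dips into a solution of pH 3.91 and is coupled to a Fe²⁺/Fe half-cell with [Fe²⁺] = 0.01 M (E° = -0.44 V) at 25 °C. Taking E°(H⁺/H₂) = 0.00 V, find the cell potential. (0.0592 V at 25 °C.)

0.27 V

The hydrogen couple is the cathode, so E°_cell = 0.44 V; n = 2.
[H⁺] = 10^(−3.91) = 1.2 × 10^-4 M, and Q = [Fe²⁺]·P(H₂) / [H⁺]^2 = 6.61 × 10^5.
E = E° − (0.0592/2) log Q = 0.44 − (0.0592/2)(5.820) = 0.268 V.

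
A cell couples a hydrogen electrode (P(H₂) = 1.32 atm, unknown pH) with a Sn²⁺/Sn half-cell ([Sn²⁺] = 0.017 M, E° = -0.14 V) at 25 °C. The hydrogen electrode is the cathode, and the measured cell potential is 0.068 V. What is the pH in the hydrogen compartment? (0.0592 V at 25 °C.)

pH = 2.04

E°_cell = 0.14 V and n = 2.
log Q = n(E° − E)/0.0592 = 2×(0.14 − 0.068)/0.0592 = 2.432.
With Q = [Sn²⁺]·P(H₂) / [H⁺]^2, solving for [H⁺] gives log[H⁺] = -2.041, so pH = 2.04.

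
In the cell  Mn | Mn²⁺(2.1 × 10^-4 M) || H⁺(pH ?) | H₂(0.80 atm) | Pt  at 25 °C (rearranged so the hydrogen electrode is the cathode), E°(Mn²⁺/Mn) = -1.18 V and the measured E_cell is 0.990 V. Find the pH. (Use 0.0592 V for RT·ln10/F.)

E°_cell = 1.18 V and n = 2.
log Q = n(E° − E)/0.0592 = 2×(1.18 − 0.990)/0.0592 = 6.419.
With Q = [Mn²⁺]·P(H₂) / [H⁺]^2, solving for [H⁺] gives log[H⁺] = -5.097, so pH = 5.10.

pH = 5.10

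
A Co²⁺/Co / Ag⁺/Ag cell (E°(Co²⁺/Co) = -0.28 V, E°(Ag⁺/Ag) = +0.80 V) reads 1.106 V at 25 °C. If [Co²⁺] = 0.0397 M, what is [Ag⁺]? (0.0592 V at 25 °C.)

0.55 M

From the Nernst equation, log Q = n(E° − E)/0.0592 = 2(1.08 − 1.106)/0.0592 = -0.878, so Q = 0.132.
With Q = [Co²⁺]/[Ag⁺]^2 and the known concentrations, [Ag⁺]^2 in the denominator gives [Ag⁺] = 0.55 M.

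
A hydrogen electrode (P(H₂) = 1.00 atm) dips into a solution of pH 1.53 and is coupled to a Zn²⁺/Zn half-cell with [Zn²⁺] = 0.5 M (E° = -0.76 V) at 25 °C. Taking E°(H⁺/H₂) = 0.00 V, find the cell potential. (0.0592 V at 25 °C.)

0.68 V

The hydrogen couple is the cathode, so E°_cell = 0.76 V; n = 2.
[H⁺] = 10^(−1.53) = 0.030 M, and Q = [Zn²⁺]·P(H₂) / [H⁺]^2 = 574.
E = E° − (0.0592/2) log Q = 0.76 − (0.0592/2)(2.759) = 0.678 V.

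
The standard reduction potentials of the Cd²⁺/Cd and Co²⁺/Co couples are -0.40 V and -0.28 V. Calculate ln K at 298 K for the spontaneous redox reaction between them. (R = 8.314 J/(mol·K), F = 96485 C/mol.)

E°_cell = -0.28 − (-0.40) = 0.12 V, with n = 2 electrons transferred.
At equilibrium E = 0, so the Nernst equation gives ln K = nFE°/RT = (2)(96485)(0.12)/((8.314)(298)) = 9.35.

ln K = 9.3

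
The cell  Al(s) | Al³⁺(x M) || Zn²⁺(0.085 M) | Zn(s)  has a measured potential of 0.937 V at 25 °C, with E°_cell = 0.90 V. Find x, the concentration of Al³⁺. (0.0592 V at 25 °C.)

From the Nernst equation, log Q = n(E° − E)/0.0592 = 6(0.90 − 0.937)/0.0592 = -3.750, so Q = 1.78 × 10^-4.
With Q = [Al³⁺]^2/[Zn²⁺]^3 and the known concentrations, [Al³⁺]^2 in the numerator gives [Al³⁺] = 3.3 × 10^-4 M.

3.3 × 10^-4 M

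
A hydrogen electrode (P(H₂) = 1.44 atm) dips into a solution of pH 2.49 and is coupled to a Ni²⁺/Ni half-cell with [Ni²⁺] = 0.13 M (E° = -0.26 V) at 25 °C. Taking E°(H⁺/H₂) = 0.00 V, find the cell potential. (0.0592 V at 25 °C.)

The hydrogen couple is the cathode, so E°_cell = 0.26 V; n = 2.
[H⁺] = 10^(−2.49) = 0.0032 M, and Q = [Ni²⁺]·P(H₂) / [H⁺]^2 = 1.79 × 10^4.
E = E° − (0.0592/2) log Q = 0.26 − (0.0592/2)(4.252) = 0.134 V.

0.13 V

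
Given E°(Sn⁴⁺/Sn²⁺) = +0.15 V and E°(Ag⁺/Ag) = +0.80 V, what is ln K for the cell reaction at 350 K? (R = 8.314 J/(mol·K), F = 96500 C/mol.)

ln K = 43.1

E°_cell = +0.80 − (+0.15) = 0.65 V, with n = 2 electrons transferred.
At equilibrium E = 0, so the Nernst equation gives ln K = nFE°/RT = (2)(96500)(0.65)/((8.314)(350)) = 43.11.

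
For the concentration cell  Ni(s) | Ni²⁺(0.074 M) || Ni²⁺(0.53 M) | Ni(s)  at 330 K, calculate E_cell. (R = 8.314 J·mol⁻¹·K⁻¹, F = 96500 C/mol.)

Both half-cells are Ni²⁺/Ni, so E°_cell = 0. The concentrated side is the cathode; the cell reaction moves Ni²⁺ from high to low concentration with n = 2.
Q = [Ni²⁺]_dilute/[Ni²⁺]_conc = 0.074/0.53 = 0.140.
E = 0 − (RT/nF) ln Q = −((8.314×330)/(2×96500))(-1.969) = 0.0280 V.

0.028 V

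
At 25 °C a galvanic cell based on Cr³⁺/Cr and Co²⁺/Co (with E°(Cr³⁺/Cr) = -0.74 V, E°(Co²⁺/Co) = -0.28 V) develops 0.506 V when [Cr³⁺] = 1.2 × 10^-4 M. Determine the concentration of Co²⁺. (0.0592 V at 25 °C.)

From the Nernst equation, log Q = n(E° − E)/0.0592 = 6(0.46 − 0.506)/0.0592 = -4.662, so Q = 2.18 × 10^-5.
With Q = [Cr³⁺]^2/[Co²⁺]^3 and the known concentrations, [Co²⁺]^3 in the denominator gives [Co²⁺] = 0.087 M.

0.087 M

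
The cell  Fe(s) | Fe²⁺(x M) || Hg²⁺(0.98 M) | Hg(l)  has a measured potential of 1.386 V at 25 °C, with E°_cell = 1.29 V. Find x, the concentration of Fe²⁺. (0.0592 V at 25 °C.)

5.6 × 10^-4 M

From the Nernst equation, log Q = n(E° − E)/0.0592 = 2(1.29 − 1.386)/0.0592 = -3.243, so Q = 5.71 × 10^-4.
With Q = [Fe²⁺]/[Hg²⁺] and the known concentrations, [Fe²⁺] in the numerator gives [Fe²⁺] = 5.6 × 10^-4 M.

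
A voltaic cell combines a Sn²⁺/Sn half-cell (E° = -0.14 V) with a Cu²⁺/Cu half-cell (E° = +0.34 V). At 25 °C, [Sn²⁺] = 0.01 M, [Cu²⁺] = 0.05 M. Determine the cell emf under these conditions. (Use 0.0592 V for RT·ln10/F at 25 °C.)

0.501 V

The Cu²⁺/Cu couple has the higher reduction potential and acts as the cathode, so E°_cell = +0.34 − (-0.14) = 0.48 V.
Balancing electrons gives n = 2; the reaction quotient is Q = [Sn²⁺]/[Cu²⁺] = 0.200.
At 25 °C, E = E° − (0.0592/n) log Q = 0.48 − (0.0592/2)(-0.699) = 0.480 + 0.021 = 0.501 V.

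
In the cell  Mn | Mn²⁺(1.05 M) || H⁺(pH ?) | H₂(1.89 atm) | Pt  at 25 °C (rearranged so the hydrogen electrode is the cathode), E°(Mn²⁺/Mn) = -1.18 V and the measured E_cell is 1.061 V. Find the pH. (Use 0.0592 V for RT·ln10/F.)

E°_cell = 1.18 V and n = 2.
log Q = n(E° − E)/0.0592 = 2×(1.18 − 1.061)/0.0592 = 4.020.
With Q = [Mn²⁺]·P(H₂) / [H⁺]^2, solving for [H⁺] gives log[H⁺] = -1.861, so pH = 1.86.

pH = 1.86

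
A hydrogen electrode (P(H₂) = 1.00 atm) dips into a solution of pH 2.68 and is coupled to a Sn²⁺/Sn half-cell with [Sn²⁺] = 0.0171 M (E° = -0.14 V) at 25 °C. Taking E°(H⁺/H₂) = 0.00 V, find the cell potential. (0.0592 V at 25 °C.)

The hydrogen couple is the cathode, so E°_cell = 0.14 V; n = 2.
[H⁺] = 10^(−2.68) = 0.0021 M, and Q = [Sn²⁺]·P(H₂) / [H⁺]^2 = 3920.
E = E° − (0.0592/2) log Q = 0.14 − (0.0592/2)(3.593) = 0.034 V.

0.034 V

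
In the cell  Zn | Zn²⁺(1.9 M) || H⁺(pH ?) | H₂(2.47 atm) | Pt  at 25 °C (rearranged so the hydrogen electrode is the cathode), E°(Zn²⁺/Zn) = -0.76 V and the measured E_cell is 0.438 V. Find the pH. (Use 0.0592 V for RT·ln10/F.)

pH = 5.10

E°_cell = 0.76 V and n = 2.
log Q = n(E° − E)/0.0592 = 2×(0.76 − 0.438)/0.0592 = 10.878.
With Q = [Zn²⁺]·P(H₂) / [H⁺]^2, solving for [H⁺] gives log[H⁺] = -5.103, so pH = 5.10.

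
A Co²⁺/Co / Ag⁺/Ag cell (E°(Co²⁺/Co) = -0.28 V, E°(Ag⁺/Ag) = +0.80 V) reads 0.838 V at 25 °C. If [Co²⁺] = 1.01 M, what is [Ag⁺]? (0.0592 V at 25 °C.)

From the Nernst equation, log Q = n(E° − E)/0.0592 = 2(1.08 − 0.838)/0.0592 = 8.176, so Q = 1.5 × 10^8.
With Q = [Co²⁺]/[Ag⁺]^2 and the known concentrations, [Ag⁺]^2 in the denominator gives [Ag⁺] = 8.2 × 10^-5 M.

8.2 × 10^-5 M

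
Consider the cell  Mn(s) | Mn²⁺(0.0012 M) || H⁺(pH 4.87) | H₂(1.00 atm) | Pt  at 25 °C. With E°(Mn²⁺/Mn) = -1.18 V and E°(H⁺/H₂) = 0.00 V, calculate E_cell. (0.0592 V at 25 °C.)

The hydrogen couple is the cathode, so E°_cell = 1.18 V; n = 2.
[H⁺] = 10^(−4.87) = 1.3 × 10^-5 M, and Q = [Mn²⁺]·P(H₂) / [H⁺]^2 = 6.59 × 10^6.
E = E° − (0.0592/2) log Q = 1.18 − (0.0592/2)(6.819) = 0.978 V.

0.98 V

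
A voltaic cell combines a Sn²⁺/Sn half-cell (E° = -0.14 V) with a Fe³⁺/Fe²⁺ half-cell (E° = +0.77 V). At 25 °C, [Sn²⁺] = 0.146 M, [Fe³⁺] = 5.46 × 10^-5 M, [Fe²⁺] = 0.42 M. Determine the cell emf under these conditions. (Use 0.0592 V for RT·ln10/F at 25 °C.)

0.705 V

The Fe³⁺/Fe²⁺ couple has the higher reduction potential and acts as the cathode, so E°_cell = +0.77 − (-0.14) = 0.91 V.
Balancing electrons gives n = 2; the reaction quotient is Q = [Sn²⁺]·[Fe²⁺]^2/[Fe³⁺]^2 = 8.64 × 10^6.
At 25 °C, E = E° − (0.0592/n) log Q = 0.91 − (0.0592/2)(6.936) = 0.910 − 0.205 = 0.705 V.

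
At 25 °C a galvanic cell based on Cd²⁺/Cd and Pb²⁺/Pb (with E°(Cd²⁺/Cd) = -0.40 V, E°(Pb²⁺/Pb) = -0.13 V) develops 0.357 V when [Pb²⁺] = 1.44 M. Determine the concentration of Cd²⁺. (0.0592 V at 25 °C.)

0.0017 M

From the Nernst equation, log Q = n(E° − E)/0.0592 = 2(0.27 − 0.357)/0.0592 = -2.939, so Q = 0.00115.
With Q = [Cd²⁺]/[Pb²⁺] and the known concentrations, [Cd²⁺] in the numerator gives [Cd²⁺] = 0.0017 M.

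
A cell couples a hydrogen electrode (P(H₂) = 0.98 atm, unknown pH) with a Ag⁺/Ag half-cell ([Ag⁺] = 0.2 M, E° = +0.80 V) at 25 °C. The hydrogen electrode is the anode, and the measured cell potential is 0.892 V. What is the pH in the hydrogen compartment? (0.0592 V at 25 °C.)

E°_cell = 0.80 V and n = 2.
log Q = n(E° − E)/0.0592 = 2×(0.80 − 0.892)/0.0592 = -3.108.
With Q = [H⁺]^2 / ([Ag⁺]^2·P(H₂)), solving for [H⁺] gives log[H⁺] = -2.257, so pH = 2.26.

pH = 2.26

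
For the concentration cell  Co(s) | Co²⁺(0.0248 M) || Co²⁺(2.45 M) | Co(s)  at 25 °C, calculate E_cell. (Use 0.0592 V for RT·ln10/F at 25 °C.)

0.059 V

Both half-cells are Co²⁺/Co, so E°_cell = 0. The concentrated side is the cathode; the cell reaction moves Co²⁺ from high to low concentration with n = 2.
Q = [Co²⁺]_dilute/[Co²⁺]_conc = 0.0248/2.45 = 0.0101.
E = 0 − (0.0592/2) log Q = −(0.0592/2)(-1.995) = 0.0591 V.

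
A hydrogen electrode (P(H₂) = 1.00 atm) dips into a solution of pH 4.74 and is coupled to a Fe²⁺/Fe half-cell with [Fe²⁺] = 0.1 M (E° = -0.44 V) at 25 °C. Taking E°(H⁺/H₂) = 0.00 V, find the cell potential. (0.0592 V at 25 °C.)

0.19 V

The hydrogen couple is the cathode, so E°_cell = 0.44 V; n = 2.
[H⁺] = 10^(−4.74) = 1.8 × 10^-5 M, and Q = [Fe²⁺]·P(H₂) / [H⁺]^2 = 3.02 × 10^8.
E = E° − (0.0592/2) log Q = 0.44 − (0.0592/2)(8.480) = 0.189 V.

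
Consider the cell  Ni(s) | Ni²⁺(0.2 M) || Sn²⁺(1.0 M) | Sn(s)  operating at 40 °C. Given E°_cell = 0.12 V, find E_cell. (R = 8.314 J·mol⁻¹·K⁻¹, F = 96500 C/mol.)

0.142 V

Balancing electrons gives n = 2; the reaction quotient is Q = [Ni²⁺]/[Sn²⁺] = 0.200.
E = E° − (RT/nF) ln Q = 0.12 − (8.314×313)/(2×96500) × (-1.609) = 0.120 + 0.022 = 0.142 V.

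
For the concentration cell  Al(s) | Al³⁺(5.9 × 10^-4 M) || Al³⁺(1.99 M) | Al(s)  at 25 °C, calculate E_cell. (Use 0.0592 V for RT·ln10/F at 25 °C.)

0.070 V

Both half-cells are Al³⁺/Al, so E°_cell = 0. The concentrated side is the cathode; the cell reaction moves Al³⁺ from high to low concentration with n = 3.
Q = [Al³⁺]_dilute/[Al³⁺]_conc = 5.9 × 10^-4/1.99 = 2.96 × 10^-4.
E = 0 − (0.0592/3) log Q = −(0.0592/3)(-3.528) = 0.0696 V.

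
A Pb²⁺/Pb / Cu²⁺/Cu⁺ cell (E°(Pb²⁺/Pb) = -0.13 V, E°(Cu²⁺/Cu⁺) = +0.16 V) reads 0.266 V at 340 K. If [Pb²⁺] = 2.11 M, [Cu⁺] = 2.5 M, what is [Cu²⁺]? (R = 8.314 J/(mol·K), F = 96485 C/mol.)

1.6 M

From the Nernst equation, ln Q = nF(E° − E)/RT = 2×96485×(0.29 − 0.266)/(8.314×340) = 1.638, so Q = 5.15.
With Q = [Pb²⁺]·[Cu⁺]^2/[Cu²⁺]^2 and the known concentrations, [Cu²⁺]^2 in the denominator gives [Cu²⁺] = 1.6 M.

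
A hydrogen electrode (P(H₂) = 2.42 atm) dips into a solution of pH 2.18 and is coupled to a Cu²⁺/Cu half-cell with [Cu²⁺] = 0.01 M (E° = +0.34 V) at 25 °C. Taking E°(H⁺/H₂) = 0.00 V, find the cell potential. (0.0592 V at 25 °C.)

0.42 V

The Cu²⁺/Cu couple is the cathode, so E°_cell = 0.34 V; n = 2.
[H⁺] = 10^(−2.18) = 0.0066 M, and Q = [H⁺]^2 / ([Cu²⁺]·P(H₂)) = 0.00180.
E = E° − (0.0592/2) log Q = 0.34 − (0.0592/2)(-2.744) = 0.421 V.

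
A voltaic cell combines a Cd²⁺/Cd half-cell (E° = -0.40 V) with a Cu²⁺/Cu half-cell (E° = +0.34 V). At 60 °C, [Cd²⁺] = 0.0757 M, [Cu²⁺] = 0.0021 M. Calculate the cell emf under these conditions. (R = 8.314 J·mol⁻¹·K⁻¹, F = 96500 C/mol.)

0.689 V

The Cu²⁺/Cu couple has the higher reduction potential and acts as the cathode, so E°_cell = +0.34 − (-0.40) = 0.74 V.
Balancing electrons gives n = 2; the reaction quotient is Q = [Cd²⁺]/[Cu²⁺] = 36.0.
E = E° − (RT/nF) ln Q = 0.74 − (8.314×333)/(2×96500) × (3.585) = 0.740 − 0.051 = 0.689 V.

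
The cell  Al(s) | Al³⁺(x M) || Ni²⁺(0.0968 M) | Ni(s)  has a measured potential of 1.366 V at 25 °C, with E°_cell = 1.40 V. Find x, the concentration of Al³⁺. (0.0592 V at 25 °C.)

From the Nernst equation, log Q = n(E° − E)/0.0592 = 6(1.40 − 1.366)/0.0592 = 3.446, so Q = 2790.
With Q = [Al³⁺]^2/[Ni²⁺]^3 and the known concentrations, [Al³⁺]^2 in the numerator gives [Al³⁺] = 1.6 M.

1.6 M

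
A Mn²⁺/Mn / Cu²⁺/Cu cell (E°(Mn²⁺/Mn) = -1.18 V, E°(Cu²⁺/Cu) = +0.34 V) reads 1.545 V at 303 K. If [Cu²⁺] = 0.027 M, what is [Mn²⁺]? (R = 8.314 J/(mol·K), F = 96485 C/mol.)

0.004 M

From the Nernst equation, ln Q = nF(E° − E)/RT = 2×96485×(1.52 − 1.545)/(8.314×303) = -1.915, so Q = 0.147.
With Q = [Mn²⁺]/[Cu²⁺] and the known concentrations, [Mn²⁺] in the numerator gives [Mn²⁺] = 0.004 M.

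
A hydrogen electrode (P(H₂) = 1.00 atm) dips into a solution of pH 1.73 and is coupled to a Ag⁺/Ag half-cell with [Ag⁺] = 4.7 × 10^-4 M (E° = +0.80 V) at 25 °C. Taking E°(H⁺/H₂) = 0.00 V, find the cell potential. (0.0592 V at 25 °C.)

0.71 V

The Ag⁺/Ag couple is the cathode, so E°_cell = 0.80 V; n = 2.
[H⁺] = 10^(−1.73) = 0.019 M, and Q = [H⁺]^2 / ([Ag⁺]^2·P(H₂)) = 1570.
E = E° − (0.0592/2) log Q = 0.80 − (0.0592/2)(3.196) = 0.705 V.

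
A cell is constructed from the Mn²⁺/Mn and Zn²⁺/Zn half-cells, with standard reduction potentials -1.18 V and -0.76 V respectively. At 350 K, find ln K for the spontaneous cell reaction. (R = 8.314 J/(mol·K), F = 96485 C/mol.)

E°_cell = -0.76 − (-1.18) = 0.42 V, with n = 2 electrons transferred.
At equilibrium E = 0, so the Nernst equation gives ln K = nFE°/RT = (2)(96485)(0.42)/((8.314)(350)) = 27.85.

ln K = 27.9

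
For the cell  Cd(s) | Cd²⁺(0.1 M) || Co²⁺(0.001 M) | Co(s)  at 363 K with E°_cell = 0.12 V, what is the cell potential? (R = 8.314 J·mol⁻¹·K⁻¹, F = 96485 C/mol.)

0.048 V

Balancing electrons gives n = 2; the reaction quotient is Q = [Cd²⁺]/[Co²⁺] = 100.
E = E° − (RT/nF) ln Q = 0.12 − (8.314×363)/(2×96485) × (4.605) = 0.120 − 0.072 = 0.048 V.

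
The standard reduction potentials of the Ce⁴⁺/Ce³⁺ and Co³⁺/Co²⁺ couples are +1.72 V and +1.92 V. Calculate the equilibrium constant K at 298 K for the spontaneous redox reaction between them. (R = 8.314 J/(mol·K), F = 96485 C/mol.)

2400

E°_cell = +1.92 − (+1.72) = 0.20 V, with n = 1 electron transferred.
At equilibrium E = 0, so the Nernst equation gives ln K = nFE°/RT = (1)(96485)(0.20)/((8.314)(298)) = 7.79.
K = e^7.79 = 2400.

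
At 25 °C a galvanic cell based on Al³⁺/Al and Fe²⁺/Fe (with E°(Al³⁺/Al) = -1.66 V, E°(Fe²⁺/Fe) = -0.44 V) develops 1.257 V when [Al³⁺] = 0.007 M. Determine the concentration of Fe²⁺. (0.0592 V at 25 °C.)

From the Nernst equation, log Q = n(E° − E)/0.0592 = 6(1.22 − 1.257)/0.0592 = -3.750, so Q = 1.78 × 10^-4.
With Q = [Al³⁺]^2/[Fe²⁺]^3 and the known concentrations, [Fe²⁺]^3 in the denominator gives [Fe²⁺] = 0.65 M.

0.65 M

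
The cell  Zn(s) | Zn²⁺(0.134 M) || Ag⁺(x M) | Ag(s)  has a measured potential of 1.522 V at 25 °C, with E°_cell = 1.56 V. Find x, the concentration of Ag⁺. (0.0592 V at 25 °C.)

0.083 M

From the Nernst equation, log Q = n(E° − E)/0.0592 = 2(1.56 − 1.522)/0.0592 = 1.284, so Q = 19.2.
With Q = [Zn²⁺]/[Ag⁺]^2 and the known concentrations, [Ag⁺]^2 in the denominator gives [Ag⁺] = 0.083 M.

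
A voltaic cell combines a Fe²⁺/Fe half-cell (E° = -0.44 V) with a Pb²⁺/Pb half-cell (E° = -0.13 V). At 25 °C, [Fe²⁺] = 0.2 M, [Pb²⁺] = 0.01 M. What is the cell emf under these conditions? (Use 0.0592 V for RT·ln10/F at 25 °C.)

The Pb²⁺/Pb couple has the higher reduction potential and acts as the cathode, so E°_cell = -0.13 − (-0.44) = 0.31 V.
Balancing electrons gives n = 2; the reaction quotient is Q = [Fe²⁺]/[Pb²⁺] = 20.0.
At 25 °C, E = E° − (0.0592/n) log Q = 0.31 − (0.0592/2)(1.301) = 0.310 − 0.039 = 0.271 V.

0.271 V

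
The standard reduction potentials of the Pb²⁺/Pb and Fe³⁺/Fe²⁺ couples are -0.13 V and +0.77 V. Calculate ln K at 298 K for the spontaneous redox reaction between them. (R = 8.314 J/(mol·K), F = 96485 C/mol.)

ln K = 70.1

E°_cell = +0.77 − (-0.13) = 0.90 V, with n = 2 electrons transferred.
At equilibrium E = 0, so the Nernst equation gives ln K = nFE°/RT = (2)(96485)(0.90)/((8.314)(298)) = 70.10.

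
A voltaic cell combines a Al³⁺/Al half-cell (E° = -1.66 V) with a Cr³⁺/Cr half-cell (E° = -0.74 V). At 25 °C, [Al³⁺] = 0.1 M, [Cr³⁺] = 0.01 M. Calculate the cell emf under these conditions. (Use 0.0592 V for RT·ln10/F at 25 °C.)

0.900 V

The Cr³⁺/Cr couple has the higher reduction potential and acts as the cathode, so E°_cell = -0.74 − (-1.66) = 0.92 V.
Balancing electrons gives n = 3; the reaction quotient is Q = [Al³⁺]/[Cr³⁺] = 10.0.
At 25 °C, E = E° − (0.0592/n) log Q = 0.92 − (0.0592/3)(1.000) = 0.920 − 0.020 = 0.900 V.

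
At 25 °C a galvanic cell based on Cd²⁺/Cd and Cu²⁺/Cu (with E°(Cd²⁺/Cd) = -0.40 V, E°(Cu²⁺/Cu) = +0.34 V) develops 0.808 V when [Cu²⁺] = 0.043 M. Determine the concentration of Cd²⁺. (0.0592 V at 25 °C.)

From the Nernst equation, log Q = n(E° − E)/0.0592 = 2(0.74 − 0.808)/0.0592 = -2.297, so Q = 0.00504.
With Q = [Cd²⁺]/[Cu²⁺] and the known concentrations, [Cd²⁺] in the numerator gives [Cd²⁺] = 2.2 × 10^-4 M.

2.2 × 10^-4 M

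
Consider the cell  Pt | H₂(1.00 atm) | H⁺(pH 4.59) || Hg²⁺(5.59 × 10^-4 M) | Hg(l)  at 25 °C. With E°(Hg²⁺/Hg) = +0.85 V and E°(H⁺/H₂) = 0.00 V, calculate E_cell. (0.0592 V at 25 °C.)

The Hg²⁺/Hg couple is the cathode, so E°_cell = 0.85 V; n = 2.
[H⁺] = 10^(−4.59) = 2.6 × 10^-5 M, and Q = [H⁺]^2 / ([Hg²⁺]·P(H₂)) = 1.18 × 10^-6.
E = E° − (0.0592/2) log Q = 0.85 − (0.0592/2)(-5.927) = 1.025 V.

1.03 V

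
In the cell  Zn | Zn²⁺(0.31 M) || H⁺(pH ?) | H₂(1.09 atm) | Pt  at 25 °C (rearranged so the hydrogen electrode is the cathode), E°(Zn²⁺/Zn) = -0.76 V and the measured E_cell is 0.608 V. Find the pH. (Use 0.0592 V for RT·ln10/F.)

E°_cell = 0.76 V and n = 2.
log Q = n(E° − E)/0.0592 = 2×(0.76 − 0.608)/0.0592 = 5.135.
With Q = [Zn²⁺]·P(H₂) / [H⁺]^2, solving for [H⁺] gives log[H⁺] = -2.803, so pH = 2.80.

pH = 2.80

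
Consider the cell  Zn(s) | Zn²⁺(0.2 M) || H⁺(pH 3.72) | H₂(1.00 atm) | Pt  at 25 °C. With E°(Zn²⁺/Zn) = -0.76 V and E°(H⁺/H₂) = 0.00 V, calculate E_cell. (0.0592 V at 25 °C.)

0.56 V

The hydrogen couple is the cathode, so E°_cell = 0.76 V; n = 2.
[H⁺] = 10^(−3.72) = 1.9 × 10^-4 M, and Q = [Zn²⁺]·P(H₂) / [H⁺]^2 = 5.51 × 10^6.
E = E° − (0.0592/2) log Q = 0.76 − (0.0592/2)(6.741) = 0.560 V.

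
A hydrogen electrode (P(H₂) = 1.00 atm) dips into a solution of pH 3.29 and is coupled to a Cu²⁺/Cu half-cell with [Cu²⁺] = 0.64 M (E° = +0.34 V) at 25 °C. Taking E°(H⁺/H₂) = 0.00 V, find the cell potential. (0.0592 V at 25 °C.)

0.53 V

The Cu²⁺/Cu couple is the cathode, so E°_cell = 0.34 V; n = 2.
[H⁺] = 10^(−3.29) = 5.1 × 10^-4 M, and Q = [H⁺]^2 / ([Cu²⁺]·P(H₂)) = 4.11 × 10^-7.
E = E° − (0.0592/2) log Q = 0.34 − (0.0592/2)(-6.386) = 0.529 V.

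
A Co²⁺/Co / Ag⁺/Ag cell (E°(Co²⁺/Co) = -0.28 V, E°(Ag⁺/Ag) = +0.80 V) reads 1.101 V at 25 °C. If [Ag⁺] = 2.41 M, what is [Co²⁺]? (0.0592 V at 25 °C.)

1.1 M

From the Nernst equation, log Q = n(E° − E)/0.0592 = 2(1.08 − 1.101)/0.0592 = -0.709, so Q = 0.195.
With Q = [Co²⁺]/[Ag⁺]^2 and the known concentrations, [Co²⁺] in the numerator gives [Co²⁺] = 1.1 M.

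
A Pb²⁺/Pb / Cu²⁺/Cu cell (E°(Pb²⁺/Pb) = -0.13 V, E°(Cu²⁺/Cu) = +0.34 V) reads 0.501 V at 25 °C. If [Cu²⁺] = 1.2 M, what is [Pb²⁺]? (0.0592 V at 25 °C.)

From the Nernst equation, log Q = n(E° − E)/0.0592 = 2(0.47 − 0.501)/0.0592 = -1.047, so Q = 0.0897.
With Q = [Pb²⁺]/[Cu²⁺] and the known concentrations, [Pb²⁺] in the numerator gives [Pb²⁺] = 0.11 M.

0.11 M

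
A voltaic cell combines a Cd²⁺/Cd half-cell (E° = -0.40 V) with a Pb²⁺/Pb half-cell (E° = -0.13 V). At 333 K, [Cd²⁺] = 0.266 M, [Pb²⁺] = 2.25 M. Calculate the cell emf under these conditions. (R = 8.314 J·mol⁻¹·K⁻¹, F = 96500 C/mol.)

0.301 V

The Pb²⁺/Pb couple has the higher reduction potential and acts as the cathode, so E°_cell = -0.13 − (-0.40) = 0.27 V.
Balancing electrons gives n = 2; the reaction quotient is Q = [Cd²⁺]/[Pb²⁺] = 0.118.
E = E° − (RT/nF) ln Q = 0.27 − (8.314×333)/(2×96500) × (-2.135) = 0.270 + 0.031 = 0.301 V.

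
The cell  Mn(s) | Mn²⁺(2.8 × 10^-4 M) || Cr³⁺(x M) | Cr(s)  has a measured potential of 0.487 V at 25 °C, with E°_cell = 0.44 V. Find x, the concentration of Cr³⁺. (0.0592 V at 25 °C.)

From the Nernst equation, log Q = n(E° − E)/0.0592 = 6(0.44 − 0.487)/0.0592 = -4.764, so Q = 1.72 × 10^-5.
With Q = [Mn²⁺]^3/[Cr³⁺]^2 and the known concentrations, [Cr³⁺]^2 in the denominator gives [Cr³⁺] = 0.0011 M.

0.0011 M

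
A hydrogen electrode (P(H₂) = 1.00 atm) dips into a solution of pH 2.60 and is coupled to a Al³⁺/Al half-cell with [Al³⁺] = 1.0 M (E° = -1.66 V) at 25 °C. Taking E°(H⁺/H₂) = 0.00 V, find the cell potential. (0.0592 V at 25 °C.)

1.51 V

The hydrogen couple is the cathode, so E°_cell = 1.66 V; n = 6.
[H⁺] = 10^(−2.60) = 0.0025 M, and Q = [Al³⁺]^2·P(H₂)^3 / [H⁺]^6 = 3.98 × 10^15.
E = E° − (0.0592/6) log Q = 1.66 − (0.0592/6)(15.600) = 1.506 V.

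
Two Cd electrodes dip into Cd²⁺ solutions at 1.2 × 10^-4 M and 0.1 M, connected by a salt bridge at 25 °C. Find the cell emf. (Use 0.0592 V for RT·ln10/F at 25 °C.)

0.086 V

Both half-cells are Cd²⁺/Cd, so E°_cell = 0. The concentrated side is the cathode; the cell reaction moves Cd²⁺ from high to low concentration with n = 2.
Q = [Cd²⁺]_dilute/[Cd²⁺]_conc = 1.2 × 10^-4/0.1 = 0.00120.
E = 0 − (0.0592/2) log Q = −(0.0592/2)(-2.921) = 0.0865 V.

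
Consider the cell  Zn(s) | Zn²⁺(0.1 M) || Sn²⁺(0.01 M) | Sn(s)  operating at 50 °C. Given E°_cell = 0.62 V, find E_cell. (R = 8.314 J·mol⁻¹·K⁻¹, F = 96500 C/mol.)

Balancing electrons gives n = 2; the reaction quotient is Q = [Zn²⁺]/[Sn²⁺] = 10.0.
E = E° − (RT/nF) ln Q = 0.62 − (8.314×323)/(2×96500) × (2.303) = 0.620 − 0.032 = 0.588 V.

0.588 V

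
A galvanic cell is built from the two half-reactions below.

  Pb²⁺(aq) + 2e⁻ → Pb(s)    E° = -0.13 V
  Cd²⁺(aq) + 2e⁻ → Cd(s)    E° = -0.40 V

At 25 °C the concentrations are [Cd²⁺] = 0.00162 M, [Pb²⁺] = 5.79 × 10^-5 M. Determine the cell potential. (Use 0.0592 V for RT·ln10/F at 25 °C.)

The Pb²⁺/Pb couple has the higher reduction potential and acts as the cathode, so E°_cell = -0.13 − (-0.40) = 0.27 V.
Balancing electrons gives n = 2; the reaction quotient is Q = [Cd²⁺]/[Pb²⁺] = 28.0.
At 25 °C, E = E° − (0.0592/n) log Q = 0.27 − (0.0592/2)(1.447) = 0.270 − 0.043 = 0.227 V.

0.227 V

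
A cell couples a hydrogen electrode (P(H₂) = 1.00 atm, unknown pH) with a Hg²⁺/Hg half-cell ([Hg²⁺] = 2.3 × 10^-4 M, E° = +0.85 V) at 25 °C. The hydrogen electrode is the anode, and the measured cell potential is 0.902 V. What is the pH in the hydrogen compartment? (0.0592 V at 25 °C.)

E°_cell = 0.85 V and n = 2.
log Q = n(E° − E)/0.0592 = 2×(0.85 − 0.902)/0.0592 = -1.757.
With Q = [H⁺]^2 / ([Hg²⁺]·P(H₂)), solving for [H⁺] gives log[H⁺] = -2.698, so pH = 2.70.

pH = 2.70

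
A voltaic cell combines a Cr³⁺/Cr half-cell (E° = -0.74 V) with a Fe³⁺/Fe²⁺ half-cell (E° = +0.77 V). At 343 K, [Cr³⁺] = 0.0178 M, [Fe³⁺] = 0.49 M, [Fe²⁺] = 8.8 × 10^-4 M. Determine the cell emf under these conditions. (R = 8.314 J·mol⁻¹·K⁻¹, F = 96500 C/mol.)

The Fe³⁺/Fe²⁺ couple has the higher reduction potential and acts as the cathode, so E°_cell = +0.77 − (-0.74) = 1.51 V.
Balancing electrons gives n = 3; the reaction quotient is Q = [Cr³⁺]·[Fe²⁺]^3/[Fe³⁺]^3 = 1.03 × 10^-10.
E = E° − (RT/nF) ln Q = 1.51 − (8.314×343)/(3×96500) × (-22.995) = 1.510 + 0.227 = 1.737 V.

1.74 V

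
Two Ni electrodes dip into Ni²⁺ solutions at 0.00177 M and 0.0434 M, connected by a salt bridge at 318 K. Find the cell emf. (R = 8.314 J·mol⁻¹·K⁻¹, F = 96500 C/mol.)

Both half-cells are Ni²⁺/Ni, so E°_cell = 0. The concentrated side is the cathode; the cell reaction moves Ni²⁺ from high to low concentration with n = 2.
Q = [Ni²⁺]_dilute/[Ni²⁺]_conc = 0.00177/0.0434 = 0.0408.
E = 0 − (RT/nF) ln Q = −((8.314×318)/(2×96500))(-3.199) = 0.0438 V.

0.044 V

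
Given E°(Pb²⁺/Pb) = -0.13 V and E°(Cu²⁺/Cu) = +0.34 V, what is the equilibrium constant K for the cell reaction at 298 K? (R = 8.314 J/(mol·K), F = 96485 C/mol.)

E°_cell = +0.34 − (-0.13) = 0.47 V, with n = 2 electrons transferred.
At equilibrium E = 0, so the Nernst equation gives ln K = nFE°/RT = (2)(96485)(0.47)/((8.314)(298)) = 36.61.
K = e^36.61 = 7.9 × 10^15.

7.9 × 10^15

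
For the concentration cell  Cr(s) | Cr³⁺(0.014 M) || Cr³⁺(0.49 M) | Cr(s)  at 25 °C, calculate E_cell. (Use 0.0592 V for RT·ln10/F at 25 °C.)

0.030 V

Both half-cells are Cr³⁺/Cr, so E°_cell = 0. The concentrated side is the cathode; the cell reaction moves Cr³⁺ from high to low concentration with n = 3.
Q = [Cr³⁺]_dilute/[Cr³⁺]_conc = 0.014/0.49 = 0.0286.
E = 0 − (0.0592/3) log Q = −(0.0592/3)(-1.544) = 0.0305 V.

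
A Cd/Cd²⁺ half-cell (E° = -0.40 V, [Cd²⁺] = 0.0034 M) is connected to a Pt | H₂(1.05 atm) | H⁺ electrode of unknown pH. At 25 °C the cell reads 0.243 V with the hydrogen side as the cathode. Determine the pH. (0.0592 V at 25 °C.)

E°_cell = 0.40 V and n = 2.
log Q = n(E° − E)/0.0592 = 2×(0.40 − 0.243)/0.0592 = 5.304.
With Q = [Cd²⁺]·P(H₂) / [H⁺]^2, solving for [H⁺] gives log[H⁺] = -3.876, so pH = 3.88.

pH = 3.88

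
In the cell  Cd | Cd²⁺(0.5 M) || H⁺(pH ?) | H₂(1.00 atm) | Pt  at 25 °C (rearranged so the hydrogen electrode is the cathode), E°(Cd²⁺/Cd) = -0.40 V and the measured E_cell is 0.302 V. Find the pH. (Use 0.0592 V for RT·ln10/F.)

E°_cell = 0.40 V and n = 2.
log Q = n(E° − E)/0.0592 = 2×(0.40 − 0.302)/0.0592 = 3.311.
With Q = [Cd²⁺]·P(H₂) / [H⁺]^2, solving for [H⁺] gives log[H⁺] = -1.806, so pH = 1.81.

pH = 1.81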